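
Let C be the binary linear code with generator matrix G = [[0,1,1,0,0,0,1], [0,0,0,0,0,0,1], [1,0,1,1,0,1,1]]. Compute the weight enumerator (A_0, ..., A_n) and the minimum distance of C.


Weight distribution: A_0 = 1, A_1 = 1, A_2 = 1, A_3 = 1, A_4 = 2, A_5 = 2. Minimum distance d = 1.

Enumerate all 2^3 = 8 messages m ∈ F_2^3.
For each, compute codeword c = mG in F_2^7, then tally its weight.
  m = 000 → c = 0000000, weight = 0.
  m = 100 → c = 0110001, weight = 3.
  m = 010 → c = 0000001, weight = 1.
  m = 110 → c = 0110000, weight = 2.
  m = 001 → c = 1011011, weight = 5.
  m = 101 → c = 1101010, weight = 4.
  m = 011 → c = 1011010, weight = 4.
  m = 111 → c = 1101011, weight = 5.
Tally weights:
  weight 0: 1 codewords.
  weight 1: 1 codewords.
  weight 2: 1 codewords.
  weight 3: 1 codewords.
  weight 4: 2 codewords.
  weight 5: 2 codewords.
Minimum distance d = smallest w > 0 with A_w > 0 = 1.
Sanity: Σ A_w = 8 = 2^3 = 8 ✓.


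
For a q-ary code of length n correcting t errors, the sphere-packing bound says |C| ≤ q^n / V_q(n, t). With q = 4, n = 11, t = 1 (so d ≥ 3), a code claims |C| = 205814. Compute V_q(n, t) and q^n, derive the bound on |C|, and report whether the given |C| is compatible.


V_q(n, t) = 34, q^n = 4194304, Hamming bound = 123361, |C| = 205814 > bound (violated).

Step 1: Compute V_q(n, t) = Σ_{j=0}^1 C(n, j) (q−1)^j.
  j = 0: C(11,0)·(3)^0 = 1·1 = 1.
  j = 1: C(11,1)·(3)^1 = 11·3 = 33.
  V_q(n, t) = 1 + 33 = 34.
Step 2: q^n = 4^11 = 4194304.
Step 3: Hamming bound ⌊q^n / V_q(n,t)⌋ = ⌊4194304/34⌋ = 123361.
Step 4: Compare |C| = 205814 to 123361: violated.
The claimed |C| lies above the Hamming bound, so no 4-ary code of length 11 with d ≥ 3 can have 205814 codewords.


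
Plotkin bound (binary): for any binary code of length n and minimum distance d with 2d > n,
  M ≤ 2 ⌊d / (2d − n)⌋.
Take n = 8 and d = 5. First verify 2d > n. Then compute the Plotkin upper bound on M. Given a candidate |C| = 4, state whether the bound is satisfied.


Plotkin bound M ≤ 4; given |C| = 4 ≤ bound (satisfied).

Check applicability: 2d = 10, n = 8.
2d − n = 2 > 0, so Plotkin applies.
Compute d/(2d−n) = 5/2 ≈ 2.5000.
⌊d/(2d−n)⌋ = 2.
Plotkin bound: M ≤ 2·2 = 4.
Given |C| = 4, check: satisfied.
This |C| is at the Plotkin bound.


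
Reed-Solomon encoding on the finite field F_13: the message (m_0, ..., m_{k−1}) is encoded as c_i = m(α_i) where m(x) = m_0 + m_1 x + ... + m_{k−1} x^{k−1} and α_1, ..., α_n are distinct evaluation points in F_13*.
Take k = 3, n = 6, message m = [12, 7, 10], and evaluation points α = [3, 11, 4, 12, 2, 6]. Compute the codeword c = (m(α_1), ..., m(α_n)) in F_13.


c = [6, 12, 5, 2, 1, 11]

Message polynomial: m(x) = 12 + 7·x + 10·x^2 (mod 13).
For each evaluation point α_i, compute m(α_i) mod 13:
  α_1 = 3: Horner steps 10 → 11 → 6, so m(3) = 6.
  α_2 = 11: Horner steps 10 → 0 → 12, so m(11) = 12.
  α_3 = 4: Horner steps 10 → 8 → 5, so m(4) = 5.
  α_4 = 12: Horner steps 10 → 10 → 2, so m(12) = 2.
  α_5 = 2: Horner steps 10 → 1 → 1, so m(2) = 1.
  α_6 = 6: Horner steps 10 → 2 → 11, so m(6) = 11.
Codeword c = [6, 12, 5, 2, 1, 11] ∈ F_13^6.


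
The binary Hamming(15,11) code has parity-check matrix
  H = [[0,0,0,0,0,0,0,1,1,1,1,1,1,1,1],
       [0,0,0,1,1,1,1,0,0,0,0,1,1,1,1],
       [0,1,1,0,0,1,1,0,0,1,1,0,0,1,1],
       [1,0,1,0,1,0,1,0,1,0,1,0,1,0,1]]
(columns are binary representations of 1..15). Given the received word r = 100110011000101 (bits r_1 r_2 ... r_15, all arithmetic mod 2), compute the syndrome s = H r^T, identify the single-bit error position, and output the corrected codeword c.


s = (0, 0, 1, 1)^T, error position = 3, corrected codeword c = 101110011000101

Compute s = H r^T mod 2 one row at a time:
  s_1 = 1 + 1 + 0 + 0 + 0 + 1 + 0 + 1 = 4 ≡ 0 (mod 2).
  s_2 = 1 + 1 + 0 + 0 + 0 + 1 + 0 + 1 = 4 ≡ 0 (mod 2).
  s_3 = 0 + 0 + 0 + 0 + 0 + 0 + 0 + 1 = 1 ≡ 1 (mod 2).
  s_4 = 1 + 0 + 1 + 0 + 1 + 0 + 1 + 1 = 5 ≡ 1 (mod 2).
s = (0, 0, 1, 1)^T — this equals column 3 of H (binary 0011), so error is at position 3.
Correct: flip bit 3 of r = 100110011000101 to get c = 101110011000101.


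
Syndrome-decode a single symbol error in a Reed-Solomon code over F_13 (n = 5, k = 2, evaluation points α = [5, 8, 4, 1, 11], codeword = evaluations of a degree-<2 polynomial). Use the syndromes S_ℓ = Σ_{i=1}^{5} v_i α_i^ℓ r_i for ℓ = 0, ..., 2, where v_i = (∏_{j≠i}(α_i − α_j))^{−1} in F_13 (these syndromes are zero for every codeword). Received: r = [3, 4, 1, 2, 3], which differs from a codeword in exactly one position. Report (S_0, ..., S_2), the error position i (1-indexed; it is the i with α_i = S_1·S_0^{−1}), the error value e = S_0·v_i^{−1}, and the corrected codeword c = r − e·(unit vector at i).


S = (9, 6, 4), error at position 1, error magnitude e = 11, c = [5, 4, 1, 2, 3].

Step 1: column multipliers v_i = (∏_{j≠i}(α_i − α_j))^{−1} mod 13.
  i = 1 (α = 5): (5−8)(5−4)(5−1)(5−11) = (−3)·1·4·(−6) = 72 ≡ 7, so v_1 = 7^{−1} = 2 (mod 13).
  i = 2 (α = 8): (8−5)(8−4)(8−1)(8−11) = 3·4·7·(−3) = −252 ≡ 8, so v_2 = 8^{−1} = 5 (mod 13).
  i = 3 (α = 4): (4−5)(4−8)(4−1)(4−11) = (−1)·(−4)·3·(−7) = −84 ≡ 7, so v_3 = 7^{−1} = 2 (mod 13).
  i = 4 (α = 1): (1−5)(1−8)(1−4)(1−11) = (−4)·(−7)·(−3)·(−10) = 840 ≡ 8, so v_4 = 8^{−1} = 5 (mod 13).
  i = 5 (α = 11): (11−5)(11−8)(11−4)(11−1) = 6·3·7·10 = 1260 ≡ 12, so v_5 = 12^{−1} = 12 (mod 13).
  v = [2, 5, 2, 5, 12].
Step 2: syndromes of r = [3, 4, 1, 2, 3] (all sums mod 13).
  S_0 = Σ v_i r_i = 2·3 + 5·4 + 2·1 + 5·2 + 12·3 = 74 ≡ 9.
  S_1 = Σ v_i α_i r_i = 2·5·3 + 5·8·4 + 2·4·1 + 5·1·2 + 12·11·3 = 604 ≡ 6.
  α_i^2 mod 13 = [12, 12, 3, 1, 4].
  S_2 = Σ v_i α_i^2 r_i = 2·12·3 + 5·12·4 + 2·3·1 + 5·1·2 + 12·4·3 = 472 ≡ 4.
  S = (9, 6, 4) ≠ 0, so r is not a codeword (an error is present).
Step 3: locate the error. For a single error e at position i, S_ℓ = v_i·e·α_i^ℓ, so α_err = S_1/S_0.
  S_0^{−1} = 9^{−1} = 3 (mod 13), so α_err = 6·3 = 18 ≡ 5 = α_1. Error position i = 1.
  Consistency check: S_2/S_1 = 4·11 = 44 ≡ 5 = α_err ✓ (single-error assumption holds).
Step 4: error magnitude e = S_0/v_1 = S_0·∏_{j≠1}(α_1 − α_j) = 9·7 = 63 ≡ 11 (mod 13).
Step 5: correct position 1: c_1 = r_1 − e = 3 − 11 ≡ 5 (mod 13). Hence c = [5, 4, 1, 2, 3].
  Check: interpolating c through the α_i gives m(x) = 11 + 4·x (degree < 2) with m(α_i) = c_i for every i, so c is indeed a codeword.


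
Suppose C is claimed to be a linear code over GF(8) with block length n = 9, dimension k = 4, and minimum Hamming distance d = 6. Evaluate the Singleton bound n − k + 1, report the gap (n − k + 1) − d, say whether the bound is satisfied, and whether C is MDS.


Singleton RHS = n − k + 1 = 6, slack = 0, bound satisfied, MDS.

Singleton bound: d ≤ n − k + 1.
Here n = 9, k = 4, so n − k + 1 = 6.
Given d = 6, check d ≤ 6: YES.
Slack = (n − k + 1) − d = 0.
The code is MDS (slack = 0).
Description: the claimed parameters are [9, 4, 6]_8; such a code would be MDS (meets Singleton bound).


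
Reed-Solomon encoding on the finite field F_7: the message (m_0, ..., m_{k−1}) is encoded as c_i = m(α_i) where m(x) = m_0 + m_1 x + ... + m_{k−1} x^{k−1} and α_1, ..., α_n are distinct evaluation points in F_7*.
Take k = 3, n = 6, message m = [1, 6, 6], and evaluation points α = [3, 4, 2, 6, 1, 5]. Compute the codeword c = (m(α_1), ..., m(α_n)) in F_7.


c = [3, 2, 2, 1, 6, 6]

Message polynomial: m(x) = 1 + 6·x + 6·x^2 (mod 7).
For each evaluation point α_i, compute m(α_i) mod 7:
  α_1 = 3: Horner steps 6 → 3 → 3, so m(3) = 3.
  α_2 = 4: Horner steps 6 → 2 → 2, so m(4) = 2.
  α_3 = 2: Horner steps 6 → 4 → 2, so m(2) = 2.
  α_4 = 6: Horner steps 6 → 0 → 1, so m(6) = 1.
  α_5 = 1: Horner steps 6 → 5 → 6, so m(1) = 6.
  α_6 = 5: Horner steps 6 → 1 → 6, so m(5) = 6.
Codeword c = [3, 2, 2, 1, 6, 6] ∈ F_7^6.


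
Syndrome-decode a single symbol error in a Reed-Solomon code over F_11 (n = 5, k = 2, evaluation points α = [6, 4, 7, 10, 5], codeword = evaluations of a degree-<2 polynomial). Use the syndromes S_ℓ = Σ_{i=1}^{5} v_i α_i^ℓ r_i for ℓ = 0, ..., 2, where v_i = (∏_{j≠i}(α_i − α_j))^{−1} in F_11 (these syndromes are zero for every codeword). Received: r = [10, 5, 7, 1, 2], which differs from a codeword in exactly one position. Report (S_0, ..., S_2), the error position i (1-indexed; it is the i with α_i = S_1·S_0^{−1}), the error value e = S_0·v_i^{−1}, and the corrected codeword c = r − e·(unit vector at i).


S = (10, 1, 10), error at position 4, error magnitude e = 3, c = [10, 5, 7, 9, 2].

Step 1: column multipliers v_i = (∏_{j≠i}(α_i − α_j))^{−1} mod 11.
  i = 1 (α = 6): (6−4)(6−7)(6−10)(6−5) = 2·(−1)·(−4)·1 = 8 ≡ 8, so v_1 = 8^{−1} = 7 (mod 11).
  i = 2 (α = 4): (4−6)(4−7)(4−10)(4−5) = (−2)·(−3)·(−6)·(−1) = 36 ≡ 3, so v_2 = 3^{−1} = 4 (mod 11).
  i = 3 (α = 7): (7−6)(7−4)(7−10)(7−5) = 1·3·(−3)·2 = −18 ≡ 4, so v_3 = 4^{−1} = 3 (mod 11).
  i = 4 (α = 10): (10−6)(10−4)(10−7)(10−5) = 4·6·3·5 = 360 ≡ 8, so v_4 = 8^{−1} = 7 (mod 11).
  i = 5 (α = 5): (5−6)(5−4)(5−7)(5−10) = (−1)·1·(−2)·(−5) = −10 ≡ 1, so v_5 = 1^{−1} = 1 (mod 11).
  v = [7, 4, 3, 7, 1].
Step 2: syndromes of r = [10, 5, 7, 1, 2] (all sums mod 11).
  S_0 = Σ v_i r_i = 7·10 + 4·5 + 3·7 + 7·1 + 1·2 = 120 ≡ 10.
  S_1 = Σ v_i α_i r_i = 7·6·10 + 4·4·5 + 3·7·7 + 7·10·1 + 1·5·2 = 727 ≡ 1.
  α_i^2 mod 11 = [3, 5, 5, 1, 3].
  S_2 = Σ v_i α_i^2 r_i = 7·3·10 + 4·5·5 + 3·5·7 + 7·1·1 + 1·3·2 = 428 ≡ 10.
  S = (10, 1, 10) ≠ 0, so r is not a codeword (an error is present).
Step 3: locate the error. For a single error e at position i, S_ℓ = v_i·e·α_i^ℓ, so α_err = S_1/S_0.
  S_0^{−1} = 10^{−1} = 10 (mod 11), so α_err = 1·10 = 10 ≡ 10 = α_4. Error position i = 4.
  Consistency check: S_2/S_1 = 10·1 = 10 ≡ 10 = α_err ✓ (single-error assumption holds).
Step 4: error magnitude e = S_0/v_4 = S_0·∏_{j≠4}(α_4 − α_j) = 10·8 = 80 ≡ 3 (mod 11).
Step 5: correct position 4: c_4 = r_4 − e = 1 − 3 ≡ 9 (mod 11). Hence c = [10, 5, 7, 9, 2].
  Check: interpolating c through the α_i gives m(x) = 6 + 8·x (degree < 2) with m(α_i) = c_i for every i, so c is indeed a codeword.


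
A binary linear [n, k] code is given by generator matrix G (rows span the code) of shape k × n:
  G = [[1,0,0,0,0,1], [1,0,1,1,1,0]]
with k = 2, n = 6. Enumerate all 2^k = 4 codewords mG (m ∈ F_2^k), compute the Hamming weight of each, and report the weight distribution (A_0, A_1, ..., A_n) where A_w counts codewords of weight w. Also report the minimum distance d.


Weight distribution: A_0 = 1, A_2 = 1, A_4 = 2. Minimum distance d = 2.

Enumerate all 2^2 = 4 messages m ∈ F_2^2.
For each, compute codeword c = mG in F_2^6, then tally its weight.
  m = 00 → c = 000000, weight = 0.
  m = 10 → c = 100001, weight = 2.
  m = 01 → c = 101110, weight = 4.
  m = 11 → c = 001111, weight = 4.
Tally weights:
  weight 0: 1 codewords.
  weight 2: 1 codewords.
  weight 4: 2 codewords.
Minimum distance d = smallest w > 0 with A_w > 0 = 2.
Sanity: Σ A_w = 4 = 2^2 = 4 ✓.


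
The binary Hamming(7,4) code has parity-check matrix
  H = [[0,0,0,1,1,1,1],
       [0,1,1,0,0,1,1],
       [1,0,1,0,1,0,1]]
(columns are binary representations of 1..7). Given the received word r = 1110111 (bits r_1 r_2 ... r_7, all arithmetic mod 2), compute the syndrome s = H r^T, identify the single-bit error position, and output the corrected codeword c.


s = (1, 0, 0)^T, error position = 4, corrected codeword c = 1111111

Compute s = H r^T mod 2 one row at a time:
  s_1 = 0 + 1 + 1 + 1 = 3 ≡ 1 (mod 2).
  s_2 = 1 + 1 + 1 + 1 = 4 ≡ 0 (mod 2).
  s_3 = 1 + 1 + 1 + 1 = 4 ≡ 0 (mod 2).
s = (1, 0, 0)^T — this equals column 4 of H (binary 100), so error is at position 4.
Correct: flip bit 4 of r = 1110111 to get c = 1111111.


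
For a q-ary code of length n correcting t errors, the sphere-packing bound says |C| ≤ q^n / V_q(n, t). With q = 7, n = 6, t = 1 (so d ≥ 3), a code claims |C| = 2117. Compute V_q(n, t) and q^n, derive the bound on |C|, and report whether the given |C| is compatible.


V_q(n, t) = 37, q^n = 117649, Hamming bound = 3179, |C| = 2117 ≤ bound (satisfied).

Step 1: Compute V_q(n, t) = Σ_{j=0}^1 C(n, j) (q−1)^j.
  j = 0: C(6,0)·(6)^0 = 1·1 = 1.
  j = 1: C(6,1)·(6)^1 = 6·6 = 36.
  V_q(n, t) = 1 + 36 = 37.
Step 2: q^n = 7^6 = 117649.
Step 3: Hamming bound ⌊q^n / V_q(n,t)⌋ = ⌊117649/37⌋ = 3179.
Step 4: Compare |C| = 2117 to 3179: satisfied.
The claimed |C| lies below the Hamming bound.


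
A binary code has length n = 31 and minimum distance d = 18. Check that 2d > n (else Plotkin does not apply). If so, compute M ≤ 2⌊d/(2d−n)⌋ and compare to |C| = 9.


Plotkin bound M ≤ 6; given |C| = 9 > bound (violated).

Check applicability: 2d = 36, n = 31.
2d − n = 5 > 0, so Plotkin applies.
Compute d/(2d−n) = 18/5 ≈ 3.6000.
⌊d/(2d−n)⌋ = 3.
Plotkin bound: M ≤ 2·3 = 6.
Given |C| = 9, check: VIOLATED.
This |C| is above the Plotkin bound, so no binary code with n = 31, d = 18 and 9 codewords exists.


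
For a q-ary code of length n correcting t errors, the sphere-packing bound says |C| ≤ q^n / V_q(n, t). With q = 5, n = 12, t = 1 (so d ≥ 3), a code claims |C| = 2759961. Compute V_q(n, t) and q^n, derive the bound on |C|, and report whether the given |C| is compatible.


V_q(n, t) = 49, q^n = 244140625, Hamming bound = 4982461, |C| = 2759961 ≤ bound (satisfied).

Step 1: Compute V_q(n, t) = Σ_{j=0}^1 C(n, j) (q−1)^j.
  j = 0: C(12,0)·(4)^0 = 1·1 = 1.
  j = 1: C(12,1)·(4)^1 = 12·4 = 48.
  V_q(n, t) = 1 + 48 = 49.
Step 2: q^n = 5^12 = 244140625.
Step 3: Hamming bound ⌊q^n / V_q(n,t)⌋ = ⌊244140625/49⌋ = 4982461.
Step 4: Compare |C| = 2759961 to 4982461: satisfied.
The claimed |C| lies below the Hamming bound.


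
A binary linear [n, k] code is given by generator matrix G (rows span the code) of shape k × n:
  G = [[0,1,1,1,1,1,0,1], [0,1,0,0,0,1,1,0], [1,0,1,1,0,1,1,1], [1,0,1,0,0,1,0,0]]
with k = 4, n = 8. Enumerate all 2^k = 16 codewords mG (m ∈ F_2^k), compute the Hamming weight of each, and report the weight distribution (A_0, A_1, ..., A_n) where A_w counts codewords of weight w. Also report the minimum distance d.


Weight distribution: A_0 = 1, A_2 = 1, A_3 = 4, A_4 = 3, A_5 = 4, A_6 = 3. Minimum distance d = 2.

Enumerate all 2^4 = 16 messages m ∈ F_2^4.
For each, compute codeword c = mG in F_2^8, then tally its weight.
  m = 0000 → c = 00000000, weight = 0.
  m = 1000 → c = 01111101, weight = 6.
  m = 0100 → c = 01000110, weight = 3.
  m = 1100 → c = 00111011, weight = 5.
  m = 0010 → c = 10110111, weight = 6.
  m = 1010 → c = 11001010, weight = 4.
  m = 0110 → c = 11110001, weight = 5.
  m = 1110 → c = 10001100, weight = 3.
  m = 0001 → c = 10100100, weight = 3.
  m = 1001 → c = 11011001, weight = 5.
  m = 0101 → c = 11100010, weight = 4.
  m = 1101 → c = 10011111, weight = 6.
  m = 0011 → c = 00010011, weight = 3.
  m = 1011 → c = 01101110, weight = 5.
  m = 0111 → c = 01010101, weight = 4.
  m = 1111 → c = 00101000, weight = 2.
Tally weights:
  weight 0: 1 codewords.
  weight 2: 1 codewords.
  weight 3: 4 codewords.
  weight 4: 3 codewords.
  weight 5: 4 codewords.
  weight 6: 3 codewords.
Minimum distance d = smallest w > 0 with A_w > 0 = 2.
Sanity: Σ A_w = 16 = 2^4 = 16 ✓.


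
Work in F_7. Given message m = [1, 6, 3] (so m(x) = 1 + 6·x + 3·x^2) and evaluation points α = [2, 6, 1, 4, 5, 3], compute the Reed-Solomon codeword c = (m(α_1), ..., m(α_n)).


c = [4, 5, 3, 3, 1, 4]

Message polynomial: m(x) = 1 + 6·x + 3·x^2 (mod 7).
For each evaluation point α_i, compute m(α_i) mod 7:
  α_1 = 2: Horner steps 3 → 5 → 4, so m(2) = 4.
  α_2 = 6: Horner steps 3 → 3 → 5, so m(6) = 5.
  α_3 = 1: Horner steps 3 → 2 → 3, so m(1) = 3.
  α_4 = 4: Horner steps 3 → 4 → 3, so m(4) = 3.
  α_5 = 5: Horner steps 3 → 0 → 1, so m(5) = 1.
  α_6 = 3: Horner steps 3 → 1 → 4, so m(3) = 4.
Codeword c = [4, 5, 3, 3, 1, 4] ∈ F_7^6.


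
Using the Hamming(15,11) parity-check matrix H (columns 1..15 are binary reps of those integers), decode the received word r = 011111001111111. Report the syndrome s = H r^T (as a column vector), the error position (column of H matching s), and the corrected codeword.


s = (1, 1, 1, 0)^T, error position = 14, corrected codeword c = 011111001111101

Compute s = H r^T mod 2 one row at a time:
  s_1 = 0 + 1 + 1 + 1 + 1 + 1 + 1 + 1 = 7 ≡ 1 (mod 2).
  s_2 = 1 + 1 + 1 + 0 + 1 + 1 + 1 + 1 = 7 ≡ 1 (mod 2).
  s_3 = 1 + 1 + 1 + 0 + 1 + 1 + 1 + 1 = 7 ≡ 1 (mod 2).
  s_4 = 0 + 1 + 1 + 0 + 1 + 1 + 1 + 1 = 6 ≡ 0 (mod 2).
s = (1, 1, 1, 0)^T — this equals column 14 of H (binary 1110), so error is at position 14.
Correct: flip bit 14 of r = 011111001111111 to get c = 011111001111101.


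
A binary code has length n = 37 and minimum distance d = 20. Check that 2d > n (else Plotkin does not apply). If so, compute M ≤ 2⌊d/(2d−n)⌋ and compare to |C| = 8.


Plotkin bound M ≤ 12; given |C| = 8 ≤ bound (satisfied).

Check applicability: 2d = 40, n = 37.
2d − n = 3 > 0, so Plotkin applies.
Compute d/(2d−n) = 20/3 ≈ 6.6667.
⌊d/(2d−n)⌋ = 6.
Plotkin bound: M ≤ 2·6 = 12.
Given |C| = 8, check: satisfied.
This |C| is below the Plotkin bound.


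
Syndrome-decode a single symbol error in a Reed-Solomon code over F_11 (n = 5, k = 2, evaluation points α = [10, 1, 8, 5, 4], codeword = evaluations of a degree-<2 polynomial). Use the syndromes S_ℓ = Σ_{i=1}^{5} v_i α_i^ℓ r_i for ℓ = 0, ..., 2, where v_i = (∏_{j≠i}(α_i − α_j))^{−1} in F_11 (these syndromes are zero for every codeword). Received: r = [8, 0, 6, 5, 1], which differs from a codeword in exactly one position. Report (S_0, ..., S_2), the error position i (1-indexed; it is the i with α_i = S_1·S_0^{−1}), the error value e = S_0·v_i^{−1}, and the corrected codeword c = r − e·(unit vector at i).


S = (5, 6, 5), error at position 1, error magnitude e = 5, c = [3, 0, 6, 5, 1].

Step 1: column multipliers v_i = (∏_{j≠i}(α_i − α_j))^{−1} mod 11.
  i = 1 (α = 10): (10−1)(10−8)(10−5)(10−4) = 9·2·5·6 = 540 ≡ 1, so v_1 = 1^{−1} = 1 (mod 11).
  i = 2 (α = 1): (1−10)(1−8)(1−5)(1−4) = (−9)·(−7)·(−4)·(−3) = 756 ≡ 8, so v_2 = 8^{−1} = 7 (mod 11).
  i = 3 (α = 8): (8−10)(8−1)(8−5)(8−4) = (−2)·7·3·4 = −168 ≡ 8, so v_3 = 8^{−1} = 7 (mod 11).
  i = 4 (α = 5): (5−10)(5−1)(5−8)(5−4) = (−5)·4·(−3)·1 = 60 ≡ 5, so v_4 = 5^{−1} = 9 (mod 11).
  i = 5 (α = 4): (4−10)(4−1)(4−8)(4−5) = (−6)·3·(−4)·(−1) = −72 ≡ 5, so v_5 = 5^{−1} = 9 (mod 11).
  v = [1, 7, 7, 9, 9].
Step 2: syndromes of r = [8, 0, 6, 5, 1] (all sums mod 11).
  S_0 = Σ v_i r_i = 1·8 + 7·0 + 7·6 + 9·5 + 9·1 = 104 ≡ 5.
  S_1 = Σ v_i α_i r_i = 1·10·8 + 7·1·0 + 7·8·6 + 9·5·5 + 9·4·1 = 677 ≡ 6.
  α_i^2 mod 11 = [1, 1, 9, 3, 5].
  S_2 = Σ v_i α_i^2 r_i = 1·1·8 + 7·1·0 + 7·9·6 + 9·3·5 + 9·5·1 = 566 ≡ 5.
  S = (5, 6, 5) ≠ 0, so r is not a codeword (an error is present).
Step 3: locate the error. For a single error e at position i, S_ℓ = v_i·e·α_i^ℓ, so α_err = S_1/S_0.
  S_0^{−1} = 5^{−1} = 9 (mod 11), so α_err = 6·9 = 54 ≡ 10 = α_1. Error position i = 1.
  Consistency check: S_2/S_1 = 5·2 = 10 ≡ 10 = α_err ✓ (single-error assumption holds).
Step 4: error magnitude e = S_0/v_1 = S_0·∏_{j≠1}(α_1 − α_j) = 5·1 = 5 ≡ 5 (mod 11).
Step 5: correct position 1: c_1 = r_1 − e = 8 − 5 ≡ 3 (mod 11). Hence c = [3, 0, 6, 5, 1].
  Check: interpolating c through the α_i gives m(x) = 7 + 4·x (degree < 2) with m(α_i) = c_i for every i, so c is indeed a codeword.


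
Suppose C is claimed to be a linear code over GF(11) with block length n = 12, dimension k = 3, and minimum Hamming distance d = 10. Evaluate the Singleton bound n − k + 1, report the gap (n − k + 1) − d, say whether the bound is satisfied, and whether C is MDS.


Singleton RHS = n − k + 1 = 10, slack = 0, bound satisfied, MDS.

Singleton bound: d ≤ n − k + 1.
Here n = 12, k = 3, so n − k + 1 = 10.
Given d = 10, check d ≤ 10: YES.
Slack = (n − k + 1) − d = 0.
The code is MDS (slack = 0).
Description: the claimed parameters are [12, 3, 10]_11; such a code would be MDS (meets Singleton bound).


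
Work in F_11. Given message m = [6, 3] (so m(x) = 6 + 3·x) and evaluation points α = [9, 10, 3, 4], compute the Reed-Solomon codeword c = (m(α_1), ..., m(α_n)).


c = [0, 3, 4, 7]

Message polynomial: m(x) = 6 + 3·x (mod 11).
For each evaluation point α_i, compute m(α_i) mod 11:
  α_1 = 9: Horner steps 3 → 0, so m(9) = 0.
  α_2 = 10: Horner steps 3 → 3, so m(10) = 3.
  α_3 = 3: Horner steps 3 → 4, so m(3) = 4.
  α_4 = 4: Horner steps 3 → 7, so m(4) = 7.
Codeword c = [0, 3, 4, 7] ∈ F_11^4.


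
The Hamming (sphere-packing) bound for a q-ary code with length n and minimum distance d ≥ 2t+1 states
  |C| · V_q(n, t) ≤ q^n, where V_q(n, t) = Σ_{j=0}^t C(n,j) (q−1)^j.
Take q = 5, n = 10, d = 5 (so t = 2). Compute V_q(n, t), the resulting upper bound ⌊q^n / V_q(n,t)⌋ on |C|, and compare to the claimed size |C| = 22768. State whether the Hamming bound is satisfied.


V_q(n, t) = 761, q^n = 9765625, Hamming bound = 12832, |C| = 22768 > bound (violated).

Step 1: Compute V_q(n, t) = Σ_{j=0}^2 C(n, j) (q−1)^j.
  j = 0: C(10,0)·(4)^0 = 1·1 = 1.
  j = 1: C(10,1)·(4)^1 = 10·4 = 40.
  j = 2: C(10,2)·(4)^2 = 45·16 = 720.
  V_q(n, t) = 1 + 40 + 720 = 761.
Step 2: q^n = 5^10 = 9765625.
Step 3: Hamming bound ⌊q^n / V_q(n,t)⌋ = ⌊9765625/761⌋ = 12832.
Step 4: Compare |C| = 22768 to 12832: violated.
The claimed |C| lies above the Hamming bound, so no 5-ary code of length 10 with d ≥ 5 can have 22768 codewords.


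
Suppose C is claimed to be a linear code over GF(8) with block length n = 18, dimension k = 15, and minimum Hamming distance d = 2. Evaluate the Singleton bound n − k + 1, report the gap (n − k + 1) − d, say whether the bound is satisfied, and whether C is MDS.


Singleton RHS = n − k + 1 = 4, slack = 2, bound satisfied, not MDS.

Singleton bound: d ≤ n − k + 1.
Here n = 18, k = 15, so n − k + 1 = 4.
Given d = 2, check d ≤ 4: YES.
Slack = (n − k + 1) − d = 2.
The code is NOT MDS (slack = 2 > 0).
Description: the claimed parameters are [18, 15, 2]_8; such a code would be non-MDS.


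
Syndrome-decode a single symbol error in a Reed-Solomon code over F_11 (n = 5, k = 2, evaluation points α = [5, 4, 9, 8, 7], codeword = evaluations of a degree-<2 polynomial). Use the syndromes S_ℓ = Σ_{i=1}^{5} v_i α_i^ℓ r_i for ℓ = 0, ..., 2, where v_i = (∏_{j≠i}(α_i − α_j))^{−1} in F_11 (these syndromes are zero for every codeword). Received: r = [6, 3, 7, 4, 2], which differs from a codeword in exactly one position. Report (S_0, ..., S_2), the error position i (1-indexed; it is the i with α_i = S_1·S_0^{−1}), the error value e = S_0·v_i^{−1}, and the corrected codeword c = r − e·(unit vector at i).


S = (1, 7, 5), error at position 5, error magnitude e = 1, c = [6, 3, 7, 4, 1].

Step 1: column multipliers v_i = (∏_{j≠i}(α_i − α_j))^{−1} mod 11.
  i = 1 (α = 5): (5−4)(5−9)(5−8)(5−7) = 1·(−4)·(−3)·(−2) = −24 ≡ 9, so v_1 = 9^{−1} = 5 (mod 11).
  i = 2 (α = 4): (4−5)(4−9)(4−8)(4−7) = (−1)·(−5)·(−4)·(−3) = 60 ≡ 5, so v_2 = 5^{−1} = 9 (mod 11).
  i = 3 (α = 9): (9−5)(9−4)(9−8)(9−7) = 4·5·1·2 = 40 ≡ 7, so v_3 = 7^{−1} = 8 (mod 11).
  i = 4 (α = 8): (8−5)(8−4)(8−9)(8−7) = 3·4·(−1)·1 = −12 ≡ 10, so v_4 = 10^{−1} = 10 (mod 11).
  i = 5 (α = 7): (7−5)(7−4)(7−9)(7−8) = 2·3·(−2)·(−1) = 12 ≡ 1, so v_5 = 1^{−1} = 1 (mod 11).
  v = [5, 9, 8, 10, 1].
Step 2: syndromes of r = [6, 3, 7, 4, 2] (all sums mod 11).
  S_0 = Σ v_i r_i = 5·6 + 9·3 + 8·7 + 10·4 + 1·2 = 155 ≡ 1.
  S_1 = Σ v_i α_i r_i = 5·5·6 + 9·4·3 + 8·9·7 + 10·8·4 + 1·7·2 = 1096 ≡ 7.
  α_i^2 mod 11 = [3, 5, 4, 9, 5].
  S_2 = Σ v_i α_i^2 r_i = 5·3·6 + 9·5·3 + 8·4·7 + 10·9·4 + 1·5·2 = 819 ≡ 5.
  S = (1, 7, 5) ≠ 0, so r is not a codeword (an error is present).
Step 3: locate the error. For a single error e at position i, S_ℓ = v_i·e·α_i^ℓ, so α_err = S_1/S_0.
  S_0^{−1} = 1^{−1} = 1 (mod 11), so α_err = 7·1 = 7 ≡ 7 = α_5. Error position i = 5.
  Consistency check: S_2/S_1 = 5·8 = 40 ≡ 7 = α_err ✓ (single-error assumption holds).
Step 4: error magnitude e = S_0/v_5 = S_0·∏_{j≠5}(α_5 − α_j) = 1·1 = 1 ≡ 1 (mod 11).
Step 5: correct position 5: c_5 = r_5 − e = 2 − 1 ≡ 1 (mod 11). Hence c = [6, 3, 7, 4, 1].
  Check: interpolating c through the α_i gives m(x) = 2 + 3·x (degree < 2) with m(α_i) = c_i for every i, so c is indeed a codeword.


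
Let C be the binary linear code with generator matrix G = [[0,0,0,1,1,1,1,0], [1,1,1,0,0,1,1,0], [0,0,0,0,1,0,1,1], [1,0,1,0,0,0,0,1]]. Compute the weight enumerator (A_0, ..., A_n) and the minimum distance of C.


Weight distribution: A_0 = 1, A_3 = 5, A_4 = 5, A_5 = 2, A_6 = 2, A_7 = 1. Minimum distance d = 3.

Enumerate all 2^4 = 16 messages m ∈ F_2^4.
For each, compute codeword c = mG in F_2^8, then tally its weight.
  m = 0000 → c = 00000000, weight = 0.
  m = 1000 → c = 00011110, weight = 4.
  m = 0100 → c = 11100110, weight = 5.
  m = 1100 → c = 11111000, weight = 5.
  m = 0010 → c = 00001011, weight = 3.
  m = 1010 → c = 00010101, weight = 3.
  m = 0110 → c = 11101101, weight = 6.
  m = 1110 → c = 11110011, weight = 6.
  m = 0001 → c = 10100001, weight = 3.
  m = 1001 → c = 10111111, weight = 7.
  m = 0101 → c = 01000111, weight = 4.
  m = 1101 → c = 01011001, weight = 4.
  m = 0011 → c = 10101010, weight = 4.
  m = 1011 → c = 10110100, weight = 4.
  m = 0111 → c = 01001100, weight = 3.
  m = 1111 → c = 01010010, weight = 3.
Tally weights:
  weight 0: 1 codewords.
  weight 3: 5 codewords.
  weight 4: 5 codewords.
  weight 5: 2 codewords.
  weight 6: 2 codewords.
  weight 7: 1 codewords.
Minimum distance d = smallest w > 0 with A_w > 0 = 3.
Sanity: Σ A_w = 16 = 2^4 = 16 ✓.


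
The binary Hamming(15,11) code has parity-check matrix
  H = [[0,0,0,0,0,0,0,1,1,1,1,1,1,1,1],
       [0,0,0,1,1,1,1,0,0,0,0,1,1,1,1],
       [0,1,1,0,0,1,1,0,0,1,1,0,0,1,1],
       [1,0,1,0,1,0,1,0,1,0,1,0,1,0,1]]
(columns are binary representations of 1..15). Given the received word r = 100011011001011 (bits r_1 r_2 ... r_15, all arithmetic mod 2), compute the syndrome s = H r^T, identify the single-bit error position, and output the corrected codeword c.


s = (1, 1, 1, 0)^T, error position = 14, corrected codeword c = 100011011001001

Compute s = H r^T mod 2 one row at a time:
  s_1 = 1 + 1 + 0 + 0 + 1 + 0 + 1 + 1 = 5 ≡ 1 (mod 2).
  s_2 = 0 + 1 + 1 + 0 + 1 + 0 + 1 + 1 = 5 ≡ 1 (mod 2).
  s_3 = 0 + 0 + 1 + 0 + 0 + 0 + 1 + 1 = 3 ≡ 1 (mod 2).
  s_4 = 1 + 0 + 1 + 0 + 1 + 0 + 0 + 1 = 4 ≡ 0 (mod 2).
s = (1, 1, 1, 0)^T — this equals column 14 of H (binary 1110), so error is at position 14.
Correct: flip bit 14 of r = 100011011001011 to get c = 100011011001001.


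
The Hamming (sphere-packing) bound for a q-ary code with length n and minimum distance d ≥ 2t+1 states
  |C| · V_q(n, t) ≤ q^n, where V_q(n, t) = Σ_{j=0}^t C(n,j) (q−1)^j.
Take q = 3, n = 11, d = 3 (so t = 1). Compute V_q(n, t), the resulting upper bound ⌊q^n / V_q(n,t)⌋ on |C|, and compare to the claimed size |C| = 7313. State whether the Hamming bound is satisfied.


V_q(n, t) = 23, q^n = 177147, Hamming bound = 7702, |C| = 7313 ≤ bound (satisfied).

Step 1: Compute V_q(n, t) = Σ_{j=0}^1 C(n, j) (q−1)^j.
  j = 0: C(11,0)·(2)^0 = 1·1 = 1.
  j = 1: C(11,1)·(2)^1 = 11·2 = 22.
  V_q(n, t) = 1 + 22 = 23.
Step 2: q^n = 3^11 = 177147.
Step 3: Hamming bound ⌊q^n / V_q(n,t)⌋ = ⌊177147/23⌋ = 7702.
Step 4: Compare |C| = 7313 to 7702: satisfied.
The claimed |C| lies below the Hamming bound.


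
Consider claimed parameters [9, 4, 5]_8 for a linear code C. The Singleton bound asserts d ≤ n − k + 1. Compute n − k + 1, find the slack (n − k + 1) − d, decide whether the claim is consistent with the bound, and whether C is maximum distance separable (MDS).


Singleton RHS = n − k + 1 = 6, slack = 1, bound satisfied, not MDS.

Singleton bound: d ≤ n − k + 1.
Here n = 9, k = 4, so n − k + 1 = 6.
Given d = 5, check d ≤ 6: YES.
Slack = (n − k + 1) − d = 1.
The code is NOT MDS (slack = 1 > 0).
Description: the claimed parameters are [9, 4, 5]_8; such a code would be non-MDS.


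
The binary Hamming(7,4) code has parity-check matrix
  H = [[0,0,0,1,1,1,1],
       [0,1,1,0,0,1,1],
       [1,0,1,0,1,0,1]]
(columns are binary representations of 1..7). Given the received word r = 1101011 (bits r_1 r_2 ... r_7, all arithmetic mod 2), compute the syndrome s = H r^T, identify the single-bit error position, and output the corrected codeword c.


s = (1, 1, 0)^T, error position = 6, corrected codeword c = 1101001

Compute s = H r^T mod 2 one row at a time:
  s_1 = 1 + 0 + 1 + 1 = 3 ≡ 1 (mod 2).
  s_2 = 1 + 0 + 1 + 1 = 3 ≡ 1 (mod 2).
  s_3 = 1 + 0 + 0 + 1 = 2 ≡ 0 (mod 2).
s = (1, 1, 0)^T — this equals column 6 of H (binary 110), so error is at position 6.
Correct: flip bit 6 of r = 1101011 to get c = 1101001.


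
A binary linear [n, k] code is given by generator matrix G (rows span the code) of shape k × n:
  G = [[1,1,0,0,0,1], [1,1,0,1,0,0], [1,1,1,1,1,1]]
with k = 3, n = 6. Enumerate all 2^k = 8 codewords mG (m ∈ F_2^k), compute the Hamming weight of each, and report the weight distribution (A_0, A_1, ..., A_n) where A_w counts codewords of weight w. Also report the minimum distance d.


Weight distribution: A_0 = 1, A_2 = 1, A_3 = 4, A_4 = 1, A_6 = 1. Minimum distance d = 2.

Enumerate all 2^3 = 8 messages m ∈ F_2^3.
For each, compute codeword c = mG in F_2^6, then tally its weight.
  m = 000 → c = 000000, weight = 0.
  m = 100 → c = 110001, weight = 3.
  m = 010 → c = 110100, weight = 3.
  m = 110 → c = 000101, weight = 2.
  m = 001 → c = 111111, weight = 6.
  m = 101 → c = 001110, weight = 3.
  m = 011 → c = 001011, weight = 3.
  m = 111 → c = 111010, weight = 4.
Tally weights:
  weight 0: 1 codewords.
  weight 2: 1 codewords.
  weight 3: 4 codewords.
  weight 4: 1 codewords.
  weight 6: 1 codewords.
Minimum distance d = smallest w > 0 with A_w > 0 = 2.
Sanity: Σ A_w = 8 = 2^3 = 8 ✓.


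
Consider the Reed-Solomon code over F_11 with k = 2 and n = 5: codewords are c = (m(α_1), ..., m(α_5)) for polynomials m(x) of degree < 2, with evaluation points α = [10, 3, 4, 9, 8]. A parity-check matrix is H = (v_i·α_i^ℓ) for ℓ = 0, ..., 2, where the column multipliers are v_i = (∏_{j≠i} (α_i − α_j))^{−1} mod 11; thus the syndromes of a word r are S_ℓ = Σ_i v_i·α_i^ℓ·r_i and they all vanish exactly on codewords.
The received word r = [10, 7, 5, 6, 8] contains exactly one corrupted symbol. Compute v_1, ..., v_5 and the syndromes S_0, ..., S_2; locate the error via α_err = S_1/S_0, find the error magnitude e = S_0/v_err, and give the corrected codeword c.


S = (4, 7, 4), error at position 1, error magnitude e = 6, c = [4, 7, 5, 6, 8].

Step 1: column multipliers v_i = (∏_{j≠i}(α_i − α_j))^{−1} mod 11.
  i = 1 (α = 10): (10−3)(10−4)(10−9)(10−8) = 7·6·1·2 = 84 ≡ 7, so v_1 = 7^{−1} = 8 (mod 11).
  i = 2 (α = 3): (3−10)(3−4)(3−9)(3−8) = (−7)·(−1)·(−6)·(−5) = 210 ≡ 1, so v_2 = 1^{−1} = 1 (mod 11).
  i = 3 (α = 4): (4−10)(4−3)(4−9)(4−8) = (−6)·1·(−5)·(−4) = −120 ≡ 1, so v_3 = 1^{−1} = 1 (mod 11).
  i = 4 (α = 9): (9−10)(9−3)(9−4)(9−8) = (−1)·6·5·1 = −30 ≡ 3, so v_4 = 3^{−1} = 4 (mod 11).
  i = 5 (α = 8): (8−10)(8−3)(8−4)(8−9) = (−2)·5·4·(−1) = 40 ≡ 7, so v_5 = 7^{−1} = 8 (mod 11).
  v = [8, 1, 1, 4, 8].
Step 2: syndromes of r = [10, 7, 5, 6, 8] (all sums mod 11).
  S_0 = Σ v_i r_i = 8·10 + 1·7 + 1·5 + 4·6 + 8·8 = 180 ≡ 4.
  S_1 = Σ v_i α_i r_i = 8·10·10 + 1·3·7 + 1·4·5 + 4·9·6 + 8·8·8 = 1569 ≡ 7.
  α_i^2 mod 11 = [1, 9, 5, 4, 9].
  S_2 = Σ v_i α_i^2 r_i = 8·1·10 + 1·9·7 + 1·5·5 + 4·4·6 + 8·9·8 = 840 ≡ 4.
  S = (4, 7, 4) ≠ 0, so r is not a codeword (an error is present).
Step 3: locate the error. For a single error e at position i, S_ℓ = v_i·e·α_i^ℓ, so α_err = S_1/S_0.
  S_0^{−1} = 4^{−1} = 3 (mod 11), so α_err = 7·3 = 21 ≡ 10 = α_1. Error position i = 1.
  Consistency check: S_2/S_1 = 4·8 = 32 ≡ 10 = α_err ✓ (single-error assumption holds).
Step 4: error magnitude e = S_0/v_1 = S_0·∏_{j≠1}(α_1 − α_j) = 4·7 = 28 ≡ 6 (mod 11).
Step 5: correct position 1: c_1 = r_1 − e = 10 − 6 ≡ 4 (mod 11). Hence c = [4, 7, 5, 6, 8].
  Check: interpolating c through the α_i gives m(x) = 2 + 9·x (degree < 2) with m(α_i) = c_i for every i, so c is indeed a codeword.


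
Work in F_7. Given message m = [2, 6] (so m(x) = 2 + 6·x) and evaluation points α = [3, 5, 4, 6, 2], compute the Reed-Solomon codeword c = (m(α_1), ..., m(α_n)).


c = [6, 4, 5, 3, 0]

Message polynomial: m(x) = 2 + 6·x (mod 7).
For each evaluation point α_i, compute m(α_i) mod 7:
  α_1 = 3: Horner steps 6 → 6, so m(3) = 6.
  α_2 = 5: Horner steps 6 → 4, so m(5) = 4.
  α_3 = 4: Horner steps 6 → 5, so m(4) = 5.
  α_4 = 6: Horner steps 6 → 3, so m(6) = 3.
  α_5 = 2: Horner steps 6 → 0, so m(2) = 0.
Codeword c = [6, 4, 5, 3, 0] ∈ F_7^5.


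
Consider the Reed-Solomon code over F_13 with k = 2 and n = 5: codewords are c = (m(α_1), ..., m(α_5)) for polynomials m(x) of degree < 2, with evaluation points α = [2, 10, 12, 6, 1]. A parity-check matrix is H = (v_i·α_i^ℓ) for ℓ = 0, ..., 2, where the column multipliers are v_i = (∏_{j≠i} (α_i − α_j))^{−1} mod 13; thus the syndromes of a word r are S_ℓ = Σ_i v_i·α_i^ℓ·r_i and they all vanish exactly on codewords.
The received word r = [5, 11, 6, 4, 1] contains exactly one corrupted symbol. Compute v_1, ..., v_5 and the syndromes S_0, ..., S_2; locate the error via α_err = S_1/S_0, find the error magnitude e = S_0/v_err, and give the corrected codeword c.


S = (4, 11, 1), error at position 4, error magnitude e = 9, c = [5, 11, 6, 8, 1].

Step 1: column multipliers v_i = (∏_{j≠i}(α_i − α_j))^{−1} mod 13.
  i = 1 (α = 2): (2−10)(2−12)(2−6)(2−1) = (−8)·(−10)·(−4)·1 = −320 ≡ 5, so v_1 = 5^{−1} = 8 (mod 13).
  i = 2 (α = 10): (10−2)(10−12)(10−6)(10−1) = 8·(−2)·4·9 = −576 ≡ 9, so v_2 = 9^{−1} = 3 (mod 13).
  i = 3 (α = 12): (12−2)(12−10)(12−6)(12−1) = 10·2·6·11 = 1320 ≡ 7, so v_3 = 7^{−1} = 2 (mod 13).
  i = 4 (α = 6): (6−2)(6−10)(6−12)(6−1) = 4·(−4)·(−6)·5 = 480 ≡ 12, so v_4 = 12^{−1} = 12 (mod 13).
  i = 5 (α = 1): (1−2)(1−10)(1−12)(1−6) = (−1)·(−9)·(−11)·(−5) = 495 ≡ 1, so v_5 = 1^{−1} = 1 (mod 13).
  v = [8, 3, 2, 12, 1].
Step 2: syndromes of r = [5, 11, 6, 4, 1] (all sums mod 13).
  S_0 = Σ v_i r_i = 8·5 + 3·11 + 2·6 + 12·4 + 1·1 = 134 ≡ 4.
  S_1 = Σ v_i α_i r_i = 8·2·5 + 3·10·11 + 2·12·6 + 12·6·4 + 1·1·1 = 843 ≡ 11.
  α_i^2 mod 13 = [4, 9, 1, 10, 1].
  S_2 = Σ v_i α_i^2 r_i = 8·4·5 + 3·9·11 + 2·1·6 + 12·10·4 + 1·1·1 = 950 ≡ 1.
  S = (4, 11, 1) ≠ 0, so r is not a codeword (an error is present).
Step 3: locate the error. For a single error e at position i, S_ℓ = v_i·e·α_i^ℓ, so α_err = S_1/S_0.
  S_0^{−1} = 4^{−1} = 10 (mod 13), so α_err = 11·10 = 110 ≡ 6 = α_4. Error position i = 4.
  Consistency check: S_2/S_1 = 1·6 = 6 ≡ 6 = α_err ✓ (single-error assumption holds).
Step 4: error magnitude e = S_0/v_4 = S_0·∏_{j≠4}(α_4 − α_j) = 4·12 = 48 ≡ 9 (mod 13).
Step 5: correct position 4: c_4 = r_4 − e = 4 − 9 ≡ 8 (mod 13). Hence c = [5, 11, 6, 8, 1].
  Check: interpolating c through the α_i gives m(x) = 10 + 4·x (degree < 2) with m(α_i) = c_i for every i, so c is indeed a codeword.


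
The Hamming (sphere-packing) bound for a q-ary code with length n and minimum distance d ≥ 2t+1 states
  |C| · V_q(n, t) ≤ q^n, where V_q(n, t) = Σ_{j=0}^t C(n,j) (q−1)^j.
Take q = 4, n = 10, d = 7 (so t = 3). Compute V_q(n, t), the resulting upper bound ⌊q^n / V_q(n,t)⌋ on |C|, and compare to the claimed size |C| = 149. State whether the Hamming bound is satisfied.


V_q(n, t) = 3676, q^n = 1048576, Hamming bound = 285, |C| = 149 ≤ bound (satisfied).

Step 1: Compute V_q(n, t) = Σ_{j=0}^3 C(n, j) (q−1)^j.
  j = 0: C(10,0)·(3)^0 = 1·1 = 1.
  j = 1: C(10,1)·(3)^1 = 10·3 = 30.
  j = 2: C(10,2)·(3)^2 = 45·9 = 405.
  j = 3: C(10,3)·(3)^3 = 120·27 = 3240.
  V_q(n, t) = 1 + 30 + 405 + 3240 = 3676.
Step 2: q^n = 4^10 = 1048576.
Step 3: Hamming bound ⌊q^n / V_q(n,t)⌋ = ⌊1048576/3676⌋ = 285.
Step 4: Compare |C| = 149 to 285: satisfied.
The claimed |C| lies below the Hamming bound.


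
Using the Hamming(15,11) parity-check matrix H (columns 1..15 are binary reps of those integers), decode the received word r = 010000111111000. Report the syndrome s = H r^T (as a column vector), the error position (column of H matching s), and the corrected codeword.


s = (1, 0, 0, 1)^T, error position = 9, corrected codeword c = 010000110111000

Compute s = H r^T mod 2 one row at a time:
  s_1 = 1 + 1 + 1 + 1 + 1 + 0 + 0 + 0 = 5 ≡ 1 (mod 2).
  s_2 = 0 + 0 + 0 + 1 + 1 + 0 + 0 + 0 = 2 ≡ 0 (mod 2).
  s_3 = 1 + 0 + 0 + 1 + 1 + 1 + 0 + 0 = 4 ≡ 0 (mod 2).
  s_4 = 0 + 0 + 0 + 1 + 1 + 1 + 0 + 0 = 3 ≡ 1 (mod 2).
s = (1, 0, 0, 1)^T — this equals column 9 of H (binary 1001), so error is at position 9.
Correct: flip bit 9 of r = 010000111111000 to get c = 010000110111000.


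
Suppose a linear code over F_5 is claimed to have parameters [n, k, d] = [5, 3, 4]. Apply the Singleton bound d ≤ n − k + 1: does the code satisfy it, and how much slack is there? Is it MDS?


Singleton RHS = n − k + 1 = 3, slack = -1, bound violated (no such code; not MDS).

Singleton bound: d ≤ n − k + 1.
Here n = 5, k = 3, so n − k + 1 = 3.
Given d = 4, check d ≤ 3: NO.
Slack = (n − k + 1) − d = -1.
The slack is negative: d = 4 exceeds n − k + 1 = 3 by 1, so the Singleton bound is violated and no linear [5, 3, 4]_5 code can exist. In particular it is not MDS (MDS requires d = n − k + 1 exactly).
Description: the claimed parameters are [5, 3, 4]_5; such a code would be impossible (violates the Singleton bound).


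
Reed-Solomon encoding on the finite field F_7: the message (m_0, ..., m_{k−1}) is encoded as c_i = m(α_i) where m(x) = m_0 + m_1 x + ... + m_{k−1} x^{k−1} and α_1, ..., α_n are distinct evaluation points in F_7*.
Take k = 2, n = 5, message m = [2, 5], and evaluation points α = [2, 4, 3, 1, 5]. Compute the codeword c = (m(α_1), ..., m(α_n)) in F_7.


c = [5, 1, 3, 0, 6]

Message polynomial: m(x) = 2 + 5·x (mod 7).
For each evaluation point α_i, compute m(α_i) mod 7:
  α_1 = 2: Horner steps 5 → 5, so m(2) = 5.
  α_2 = 4: Horner steps 5 → 1, so m(4) = 1.
  α_3 = 3: Horner steps 5 → 3, so m(3) = 3.
  α_4 = 1: Horner steps 5 → 0, so m(1) = 0.
  α_5 = 5: Horner steps 5 → 6, so m(5) = 6.
Codeword c = [5, 1, 3, 0, 6] ∈ F_7^5.


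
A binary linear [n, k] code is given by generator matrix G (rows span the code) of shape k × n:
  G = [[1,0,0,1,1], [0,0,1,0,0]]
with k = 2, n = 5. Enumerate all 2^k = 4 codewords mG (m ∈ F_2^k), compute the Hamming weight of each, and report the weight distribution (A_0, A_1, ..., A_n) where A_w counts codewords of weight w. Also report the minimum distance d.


Weight distribution: A_0 = 1, A_1 = 1, A_3 = 1, A_4 = 1. Minimum distance d = 1.

Enumerate all 2^2 = 4 messages m ∈ F_2^2.
For each, compute codeword c = mG in F_2^5, then tally its weight.
  m = 00 → c = 00000, weight = 0.
  m = 10 → c = 10011, weight = 3.
  m = 01 → c = 00100, weight = 1.
  m = 11 → c = 10111, weight = 4.
Tally weights:
  weight 0: 1 codewords.
  weight 1: 1 codewords.
  weight 3: 1 codewords.
  weight 4: 1 codewords.
Minimum distance d = smallest w > 0 with A_w > 0 = 1.
Sanity: Σ A_w = 4 = 2^2 = 4 ✓.
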